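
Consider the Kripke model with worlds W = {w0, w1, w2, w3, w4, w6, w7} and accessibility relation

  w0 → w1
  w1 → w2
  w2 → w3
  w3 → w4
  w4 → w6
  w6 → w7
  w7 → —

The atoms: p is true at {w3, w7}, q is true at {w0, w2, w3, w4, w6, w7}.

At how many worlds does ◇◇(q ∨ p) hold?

w0: successors {w1}; ◇(q ∨ p) there: w1:T. ✓
w1: successors {w2}; ◇(q ∨ p) there: w2:T. ✓
w2: successors {w3}; ◇(q ∨ p) there: w3:T. ✓
w3: successors {w4}; ◇(q ∨ p) there: w4:T. ✓
w4: successors {w6}; ◇(q ∨ p) there: w6:T. ✓
w6: successors {w7}; ◇(q ∨ p) there: w7:F. ✗
w7: no successors, so ◇◇(q ∨ p) fails. ✗
Satisfying worlds: {w0, w1, w2, w3, w4}.

5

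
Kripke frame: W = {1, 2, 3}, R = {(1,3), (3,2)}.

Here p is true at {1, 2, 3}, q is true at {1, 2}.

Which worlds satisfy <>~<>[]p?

1: successors {3}; ~<>[]p there: 3:F. ✗
2: no successors, so <>~<>[]p fails. ✗
3: successors {2}; ~<>[]p there: 2:T. ✓

{3}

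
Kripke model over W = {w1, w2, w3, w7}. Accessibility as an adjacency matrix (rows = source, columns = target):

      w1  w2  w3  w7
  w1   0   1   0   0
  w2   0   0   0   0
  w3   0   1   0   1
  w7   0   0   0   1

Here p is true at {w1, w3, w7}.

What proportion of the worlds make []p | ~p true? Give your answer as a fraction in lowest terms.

1/2

w1: []p is F, ~p is F. ✗
w2: []p is T, ~p is T. ✓
w3: []p is F, ~p is F. ✗
w7: []p is T, ~p is F. ✓
That's 2 of 4 worlds, so 2/4 = 1/2.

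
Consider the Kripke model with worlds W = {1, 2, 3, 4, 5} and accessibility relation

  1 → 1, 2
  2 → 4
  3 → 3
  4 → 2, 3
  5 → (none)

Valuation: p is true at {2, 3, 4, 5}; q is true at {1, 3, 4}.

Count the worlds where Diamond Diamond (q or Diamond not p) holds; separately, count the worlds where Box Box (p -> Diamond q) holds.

4 and 5

For Diamond Diamond (q or Diamond not p):
1: successors {1, 2}; Diamond (q or Diamond not p) there: 1:T, 2:T. ✓
2: successors {4}; Diamond (q or Diamond not p) there: 4:T. ✓
3: successors {3}; Diamond (q or Diamond not p) there: 3:T. ✓
4: successors {2, 3}; Diamond (q or Diamond not p) there: 2:T, 3:T. ✓
5: no successors, so Diamond Diamond (q or Diamond not p) fails. ✗
— 4 worlds.
For Box Box (p -> Diamond q):
1: successors {1, 2}; Box (p -> Diamond q) there: 1:T, 2:T. ✓
2: successors {4}; Box (p -> Diamond q) there: 4:T. ✓
3: successors {3}; Box (p -> Diamond q) there: 3:T. ✓
4: successors {2, 3}; Box (p -> Diamond q) there: 2:T, 3:T. ✓
5: no successors, so Box Box (p -> Diamond q) holds vacuously. ✓
— 5 worlds.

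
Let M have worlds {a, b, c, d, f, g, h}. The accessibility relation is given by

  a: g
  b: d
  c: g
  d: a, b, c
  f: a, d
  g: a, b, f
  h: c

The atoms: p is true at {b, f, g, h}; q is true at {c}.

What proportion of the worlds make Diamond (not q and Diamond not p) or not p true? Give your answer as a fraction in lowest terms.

a: Diamond (not q and Diamond not p) is T, not p is T. ✓
b: Diamond (not q and Diamond not p) is T, not p is F. ✓
c: Diamond (not q and Diamond not p) is T, not p is T. ✓
d: Diamond (not q and Diamond not p) is T, not p is T. ✓
f: Diamond (not q and Diamond not p) is T, not p is F. ✓
g: Diamond (not q and Diamond not p) is T, not p is F. ✓
h: Diamond (not q and Diamond not p) is F, not p is F. ✗
That's 6 of 7 worlds, so 6/7.

6/7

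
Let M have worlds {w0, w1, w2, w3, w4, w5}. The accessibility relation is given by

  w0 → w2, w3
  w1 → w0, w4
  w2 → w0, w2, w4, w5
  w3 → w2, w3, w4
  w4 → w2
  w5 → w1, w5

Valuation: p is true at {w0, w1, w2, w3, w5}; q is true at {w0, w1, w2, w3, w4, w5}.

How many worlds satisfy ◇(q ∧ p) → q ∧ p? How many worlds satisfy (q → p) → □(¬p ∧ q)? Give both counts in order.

5 and 1

For ◇(q ∧ p) → q ∧ p:
w0: ◇(q ∧ p) is T, q ∧ p is T. ✓
w1: ◇(q ∧ p) is T, q ∧ p is T. ✓
w2: ◇(q ∧ p) is T, q ∧ p is T. ✓
w3: ◇(q ∧ p) is T, q ∧ p is T. ✓
w4: ◇(q ∧ p) is T, q ∧ p is F. ✗
w5: ◇(q ∧ p) is T, q ∧ p is T. ✓
— 5 worlds.
For (q → p) → □(¬p ∧ q):
w0: q → p is T, □(¬p ∧ q) is F. ✗
w1: q → p is T, □(¬p ∧ q) is F. ✗
w2: q → p is T, □(¬p ∧ q) is F. ✗
w3: q → p is T, □(¬p ∧ q) is F. ✗
w4: q → p is F, □(¬p ∧ q) is F. ✓
w5: q → p is T, □(¬p ∧ q) is F. ✗
— 1 world.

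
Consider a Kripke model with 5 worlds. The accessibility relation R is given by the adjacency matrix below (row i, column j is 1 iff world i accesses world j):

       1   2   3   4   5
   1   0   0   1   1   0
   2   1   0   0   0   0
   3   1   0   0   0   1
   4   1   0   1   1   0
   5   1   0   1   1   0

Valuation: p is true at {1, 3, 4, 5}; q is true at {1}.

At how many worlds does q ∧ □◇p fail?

4

1: q is T, □◇p is T. ✓
2: q is F, □◇p is T. ✗
3: q is F, □◇p is T. ✗
4: q is F, □◇p is T. ✗
5: q is F, □◇p is T. ✗
Satisfying worlds: {1}.
So q ∧ □◇p fails at the other 4 worlds.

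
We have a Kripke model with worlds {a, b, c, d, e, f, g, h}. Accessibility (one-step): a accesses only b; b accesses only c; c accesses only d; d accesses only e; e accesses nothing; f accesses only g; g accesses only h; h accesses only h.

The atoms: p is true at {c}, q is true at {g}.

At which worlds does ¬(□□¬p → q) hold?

a: □□¬p → q is T. ✗
b: □□¬p → q is F. ✓
c: □□¬p → q is F. ✓
d: □□¬p → q is F. ✓
e: □□¬p → q is F. ✓
f: □□¬p → q is F. ✓
g: □□¬p → q is T. ✗
h: □□¬p → q is F. ✓

{b, c, d, e, f, h}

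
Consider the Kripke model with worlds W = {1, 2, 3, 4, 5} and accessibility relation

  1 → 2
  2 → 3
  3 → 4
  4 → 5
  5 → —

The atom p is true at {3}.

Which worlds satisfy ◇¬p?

{1, 3, 4}

1: successors {2}; ¬p there: 2:T. ✓
2: successors {3}; ¬p there: 3:F. ✗
3: successors {4}; ¬p there: 4:T. ✓
4: successors {5}; ¬p there: 5:T. ✓
5: no successors, so ◇¬p fails. ✗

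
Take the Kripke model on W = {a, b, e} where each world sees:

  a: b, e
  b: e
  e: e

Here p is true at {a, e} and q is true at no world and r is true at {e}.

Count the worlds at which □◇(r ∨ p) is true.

a: successors {b, e}; ◇(r ∨ p) there: b:T, e:T. ✓
b: successors {e}; ◇(r ∨ p) there: e:T. ✓
e: successors {e}; ◇(r ∨ p) there: e:T. ✓
Satisfying worlds: {a, b, e}.

3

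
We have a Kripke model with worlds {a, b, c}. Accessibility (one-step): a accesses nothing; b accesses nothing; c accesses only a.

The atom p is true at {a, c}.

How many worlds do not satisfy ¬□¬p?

a: □¬p is T. ✗
b: □¬p is T. ✗
c: □¬p is F. ✓
Satisfying worlds: {c}.
So ¬□¬p fails at the other 2 worlds.

2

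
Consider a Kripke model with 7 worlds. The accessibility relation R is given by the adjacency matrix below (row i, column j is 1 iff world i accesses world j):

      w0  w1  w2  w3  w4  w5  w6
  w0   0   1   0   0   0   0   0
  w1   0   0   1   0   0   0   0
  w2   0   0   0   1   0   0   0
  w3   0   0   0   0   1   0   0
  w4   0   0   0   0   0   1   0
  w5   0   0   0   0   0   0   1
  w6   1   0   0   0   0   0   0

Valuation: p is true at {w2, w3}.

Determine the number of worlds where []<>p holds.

w0: successors {w1}; <>p there: w1:T. ✓
w1: successors {w2}; <>p there: w2:T. ✓
w2: successors {w3}; <>p there: w3:F. ✗
w3: successors {w4}; <>p there: w4:F. ✗
w4: successors {w5}; <>p there: w5:F. ✗
w5: successors {w6}; <>p there: w6:F. ✗
w6: successors {w0}; <>p there: w0:F. ✗
Satisfying worlds: {w0, w1}.

2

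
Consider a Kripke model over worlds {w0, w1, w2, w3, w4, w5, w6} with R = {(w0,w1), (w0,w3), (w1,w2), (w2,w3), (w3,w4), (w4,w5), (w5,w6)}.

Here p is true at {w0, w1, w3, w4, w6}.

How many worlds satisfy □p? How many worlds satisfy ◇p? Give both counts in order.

5 and 4

For □p:
w0: successors {w1, w3}; p there: w1:T, w3:T. ✓
w1: successors {w2}; p there: w2:F. ✗
w2: successors {w3}; p there: w3:T. ✓
w3: successors {w4}; p there: w4:T. ✓
w4: successors {w5}; p there: w5:F. ✗
w5: successors {w6}; p there: w6:T. ✓
w6: no successors, so □p holds vacuously. ✓
— 5 worlds.
For ◇p:
w0: successors {w1, w3}; p there: w1:T, w3:T. ✓
w1: successors {w2}; p there: w2:F. ✗
w2: successors {w3}; p there: w3:T. ✓
w3: successors {w4}; p there: w4:T. ✓
w4: successors {w5}; p there: w5:F. ✗
w5: successors {w6}; p there: w6:T. ✓
w6: no successors, so ◇p fails. ✗
— 4 worlds.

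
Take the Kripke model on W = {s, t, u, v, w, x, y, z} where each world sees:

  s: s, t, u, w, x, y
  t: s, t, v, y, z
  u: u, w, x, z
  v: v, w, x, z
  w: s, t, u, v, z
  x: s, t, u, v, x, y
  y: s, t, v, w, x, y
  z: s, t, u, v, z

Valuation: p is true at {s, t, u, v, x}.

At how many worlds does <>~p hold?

8

s: successors {s, t, u, w, x, y}; ~p there: s:F, t:F, u:F, w:T, x:F, y:T. ✓
t: successors {s, t, v, y, z}; ~p there: s:F, t:F, v:F, y:T, z:T. ✓
u: successors {u, w, x, z}; ~p there: u:F, w:T, x:F, z:T. ✓
v: successors {v, w, x, z}; ~p there: v:F, w:T, x:F, z:T. ✓
w: successors {s, t, u, v, z}; ~p there: s:F, t:F, u:F, v:F, z:T. ✓
x: successors {s, t, u, v, x, y}; ~p there: s:F, t:F, u:F, v:F, x:F, y:T. ✓
y: successors {s, t, v, w, x, y}; ~p there: s:F, t:F, v:F, w:T, x:F, y:T. ✓
z: successors {s, t, u, v, z}; ~p there: s:F, t:F, u:F, v:F, z:T. ✓
Satisfying worlds: {s, t, u, v, w, x, y, z}.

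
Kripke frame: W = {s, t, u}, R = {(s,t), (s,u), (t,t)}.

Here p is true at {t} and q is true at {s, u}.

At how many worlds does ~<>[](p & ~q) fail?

2

s: <>[](p & ~q) is T. ✗
t: <>[](p & ~q) is T. ✗
u: <>[](p & ~q) is F. ✓
Satisfying worlds: {u}.
So ~<>[](p & ~q) fails at the other 2 worlds.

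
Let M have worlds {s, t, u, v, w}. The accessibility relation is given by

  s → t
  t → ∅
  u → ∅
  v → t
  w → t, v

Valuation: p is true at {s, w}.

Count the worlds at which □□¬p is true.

5

s: successors {t}; □¬p there: t:T. ✓
t: no successors, so □□¬p holds vacuously. ✓
u: no successors, so □□¬p holds vacuously. ✓
v: successors {t}; □¬p there: t:T. ✓
w: successors {t, v}; □¬p there: t:T, v:T. ✓
Satisfying worlds: {s, t, u, v, w}.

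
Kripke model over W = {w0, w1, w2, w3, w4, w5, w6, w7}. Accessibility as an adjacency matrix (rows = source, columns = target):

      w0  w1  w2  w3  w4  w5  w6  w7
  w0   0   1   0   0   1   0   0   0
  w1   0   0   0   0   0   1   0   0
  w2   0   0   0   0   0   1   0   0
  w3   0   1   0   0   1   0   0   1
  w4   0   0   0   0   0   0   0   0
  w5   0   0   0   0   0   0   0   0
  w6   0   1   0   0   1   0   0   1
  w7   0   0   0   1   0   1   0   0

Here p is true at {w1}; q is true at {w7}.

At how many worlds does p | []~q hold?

w0: p is F, []~q is T. ✓
w1: p is T, []~q is T. ✓
w2: p is F, []~q is T. ✓
w3: p is F, []~q is F. ✗
w4: p is F, []~q is T. ✓
w5: p is F, []~q is T. ✓
w6: p is F, []~q is F. ✗
w7: p is F, []~q is T. ✓
Satisfying worlds: {w0, w1, w2, w4, w5, w7}.

6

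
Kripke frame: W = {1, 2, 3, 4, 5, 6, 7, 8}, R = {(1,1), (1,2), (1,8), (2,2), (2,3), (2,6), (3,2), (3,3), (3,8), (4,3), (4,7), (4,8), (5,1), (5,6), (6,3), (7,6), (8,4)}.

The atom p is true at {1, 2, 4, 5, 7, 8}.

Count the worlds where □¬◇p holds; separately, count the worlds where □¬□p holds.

For □¬◇p:
1: successors {1, 2, 8}; ¬◇p there: 1:F, 2:F, 8:F. ✗
2: successors {2, 3, 6}; ¬◇p there: 2:F, 3:F, 6:T. ✗
3: successors {2, 3, 8}; ¬◇p there: 2:F, 3:F, 8:F. ✗
4: successors {3, 7, 8}; ¬◇p there: 3:F, 7:T, 8:F. ✗
5: successors {1, 6}; ¬◇p there: 1:F, 6:T. ✗
6: successors {3}; ¬◇p there: 3:F. ✗
7: successors {6}; ¬◇p there: 6:T. ✓
8: successors {4}; ¬◇p there: 4:F. ✗
— 1 world.
For □¬□p:
1: successors {1, 2, 8}; ¬□p there: 1:F, 2:T, 8:F. ✗
2: successors {2, 3, 6}; ¬□p there: 2:T, 3:T, 6:T. ✓
3: successors {2, 3, 8}; ¬□p there: 2:T, 3:T, 8:F. ✗
4: successors {3, 7, 8}; ¬□p there: 3:T, 7:T, 8:F. ✗
5: successors {1, 6}; ¬□p there: 1:F, 6:T. ✗
6: successors {3}; ¬□p there: 3:T. ✓
7: successors {6}; ¬□p there: 6:T. ✓
8: successors {4}; ¬□p there: 4:T. ✓
— 4 worlds.

1 and 4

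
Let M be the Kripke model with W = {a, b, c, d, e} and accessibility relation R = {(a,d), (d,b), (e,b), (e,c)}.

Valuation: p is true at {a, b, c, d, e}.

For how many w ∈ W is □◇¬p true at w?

a: successors {d}; ◇¬p there: d:F. ✗
b: no successors, so □◇¬p holds vacuously. ✓
c: no successors, so □◇¬p holds vacuously. ✓
d: successors {b}; ◇¬p there: b:F. ✗
e: successors {b, c}; ◇¬p there: b:F, c:F. ✗
Satisfying worlds: {b, c}.

2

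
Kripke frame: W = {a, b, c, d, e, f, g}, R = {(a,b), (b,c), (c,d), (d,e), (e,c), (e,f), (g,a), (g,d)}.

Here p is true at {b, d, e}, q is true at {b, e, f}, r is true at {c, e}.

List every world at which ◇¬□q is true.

a: successors {b}; ¬□q there: b:T. ✓
b: successors {c}; ¬□q there: c:T. ✓
c: successors {d}; ¬□q there: d:F. ✗
d: successors {e}; ¬□q there: e:T. ✓
e: successors {c, f}; ¬□q there: c:T, f:F. ✓
f: no successors, so ◇¬□q fails. ✗
g: successors {a, d}; ¬□q there: a:F, d:F. ✗

{a, b, d, e}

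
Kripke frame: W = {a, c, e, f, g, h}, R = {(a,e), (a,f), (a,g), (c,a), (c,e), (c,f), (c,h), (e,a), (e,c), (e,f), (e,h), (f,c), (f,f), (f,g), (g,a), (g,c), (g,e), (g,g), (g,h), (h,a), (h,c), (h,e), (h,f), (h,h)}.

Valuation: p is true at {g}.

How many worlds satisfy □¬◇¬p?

a: successors {e, f, g}; ¬◇¬p there: e:F, f:F, g:F. ✗
c: successors {a, e, f, h}; ¬◇¬p there: a:F, e:F, f:F, h:F. ✗
e: successors {a, c, f, h}; ¬◇¬p there: a:F, c:F, f:F, h:F. ✗
f: successors {c, f, g}; ¬◇¬p there: c:F, f:F, g:F. ✗
g: successors {a, c, e, g, h}; ¬◇¬p there: a:F, c:F, e:F, g:F, h:F. ✗
h: successors {a, c, e, f, h}; ¬◇¬p there: a:F, c:F, e:F, f:F, h:F. ✗
Satisfying worlds: ∅.

0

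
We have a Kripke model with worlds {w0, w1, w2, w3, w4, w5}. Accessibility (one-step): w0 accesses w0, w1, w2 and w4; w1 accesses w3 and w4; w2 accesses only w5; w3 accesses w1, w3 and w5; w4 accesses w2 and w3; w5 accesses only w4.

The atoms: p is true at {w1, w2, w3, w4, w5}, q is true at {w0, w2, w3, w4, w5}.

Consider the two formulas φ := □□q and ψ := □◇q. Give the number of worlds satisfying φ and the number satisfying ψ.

2 and 6

For □□q:
w0: successors {w0, w1, w2, w4}; □q there: w0:F, w1:T, w2:T, w4:T. ✗
w1: successors {w3, w4}; □q there: w3:F, w4:T. ✗
w2: successors {w5}; □q there: w5:T. ✓
w3: successors {w1, w3, w5}; □q there: w1:T, w3:F, w5:T. ✗
w4: successors {w2, w3}; □q there: w2:T, w3:F. ✗
w5: successors {w4}; □q there: w4:T. ✓
— 2 worlds.
For □◇q:
w0: successors {w0, w1, w2, w4}; ◇q there: w0:T, w1:T, w2:T, w4:T. ✓
w1: successors {w3, w4}; ◇q there: w3:T, w4:T. ✓
w2: successors {w5}; ◇q there: w5:T. ✓
w3: successors {w1, w3, w5}; ◇q there: w1:T, w3:T, w5:T. ✓
w4: successors {w2, w3}; ◇q there: w2:T, w3:T. ✓
w5: successors {w4}; ◇q there: w4:T. ✓
— 6 worlds.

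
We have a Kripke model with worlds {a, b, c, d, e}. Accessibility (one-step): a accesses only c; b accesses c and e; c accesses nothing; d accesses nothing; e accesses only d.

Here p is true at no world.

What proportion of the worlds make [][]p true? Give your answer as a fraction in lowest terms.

4/5

a: successors {c}; []p there: c:T. ✓
b: successors {c, e}; []p there: c:T, e:F. ✗
c: no successors, so [][]p holds vacuously. ✓
d: no successors, so [][]p holds vacuously. ✓
e: successors {d}; []p there: d:T. ✓
That's 4 of 5 worlds, so 4/5.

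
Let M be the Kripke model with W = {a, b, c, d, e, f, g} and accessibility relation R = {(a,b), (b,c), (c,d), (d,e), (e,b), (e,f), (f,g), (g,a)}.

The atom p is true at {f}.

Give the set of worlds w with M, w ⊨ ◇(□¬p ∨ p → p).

{d, e}

a: successors {b}; □¬p ∨ p → p there: b:F. ✗
b: successors {c}; □¬p ∨ p → p there: c:F. ✗
c: successors {d}; □¬p ∨ p → p there: d:F. ✗
d: successors {e}; □¬p ∨ p → p there: e:T. ✓
e: successors {b, f}; □¬p ∨ p → p there: b:F, f:T. ✓
f: successors {g}; □¬p ∨ p → p there: g:F. ✗
g: successors {a}; □¬p ∨ p → p there: a:F. ✗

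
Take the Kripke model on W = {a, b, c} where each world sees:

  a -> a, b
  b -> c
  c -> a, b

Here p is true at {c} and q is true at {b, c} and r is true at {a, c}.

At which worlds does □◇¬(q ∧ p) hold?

a: successors {a, b}; ◇¬(q ∧ p) there: a:T, b:F. ✗
b: successors {c}; ◇¬(q ∧ p) there: c:T. ✓
c: successors {a, b}; ◇¬(q ∧ p) there: a:T, b:F. ✗

{b}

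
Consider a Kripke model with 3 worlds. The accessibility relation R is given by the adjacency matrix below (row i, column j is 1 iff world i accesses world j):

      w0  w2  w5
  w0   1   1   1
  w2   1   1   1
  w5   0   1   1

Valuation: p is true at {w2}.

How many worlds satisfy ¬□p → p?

1

w0: ¬□p is T, p is F. ✗
w2: ¬□p is T, p is T. ✓
w5: ¬□p is T, p is F. ✗
Satisfying worlds: {w2}.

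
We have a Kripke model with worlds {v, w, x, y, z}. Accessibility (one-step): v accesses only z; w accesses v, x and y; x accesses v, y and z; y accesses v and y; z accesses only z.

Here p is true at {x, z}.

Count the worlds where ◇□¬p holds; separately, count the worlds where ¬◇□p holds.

For ◇□¬p:
v: successors {z}; □¬p there: z:F. ✗
w: successors {v, x, y}; □¬p there: v:F, x:F, y:T. ✓
x: successors {v, y, z}; □¬p there: v:F, y:T, z:F. ✓
y: successors {v, y}; □¬p there: v:F, y:T. ✓
z: successors {z}; □¬p there: z:F. ✗
— 3 worlds.
For ¬◇□p:
v: ◇□p is T. ✗
w: ◇□p is T. ✗
x: ◇□p is T. ✗
y: ◇□p is T. ✗
z: ◇□p is T. ✗
— 0 worlds.

3 and 0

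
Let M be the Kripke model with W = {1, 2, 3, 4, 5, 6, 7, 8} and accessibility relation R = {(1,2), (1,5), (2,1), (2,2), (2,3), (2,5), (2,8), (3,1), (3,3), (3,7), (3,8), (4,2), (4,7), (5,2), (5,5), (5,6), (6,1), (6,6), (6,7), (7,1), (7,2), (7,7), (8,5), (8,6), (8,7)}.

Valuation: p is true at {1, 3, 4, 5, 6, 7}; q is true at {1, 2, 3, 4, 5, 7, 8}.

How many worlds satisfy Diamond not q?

1: successors {2, 5}; not q there: 2:F, 5:F. ✗
2: successors {1, 2, 3, 5, 8}; not q there: 1:F, 2:F, 3:F, 5:F, 8:F. ✗
3: successors {1, 3, 7, 8}; not q there: 1:F, 3:F, 7:F, 8:F. ✗
4: successors {2, 7}; not q there: 2:F, 7:F. ✗
5: successors {2, 5, 6}; not q there: 2:F, 5:F, 6:T. ✓
6: successors {1, 6, 7}; not q there: 1:F, 6:T, 7:F. ✓
7: successors {1, 2, 7}; not q there: 1:F, 2:F, 7:F. ✗
8: successors {5, 6, 7}; not q there: 5:F, 6:T, 7:F. ✓
Satisfying worlds: {5, 6, 8}.

3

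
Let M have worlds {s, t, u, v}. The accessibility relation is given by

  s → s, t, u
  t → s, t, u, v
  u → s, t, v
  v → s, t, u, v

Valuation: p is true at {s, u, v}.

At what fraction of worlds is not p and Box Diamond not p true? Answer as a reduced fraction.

s: not p is F, Box Diamond not p is T. ✗
t: not p is T, Box Diamond not p is T. ✓
u: not p is F, Box Diamond not p is T. ✗
v: not p is F, Box Diamond not p is T. ✗
That's 1 of 4 worlds, so 1/4.

1/4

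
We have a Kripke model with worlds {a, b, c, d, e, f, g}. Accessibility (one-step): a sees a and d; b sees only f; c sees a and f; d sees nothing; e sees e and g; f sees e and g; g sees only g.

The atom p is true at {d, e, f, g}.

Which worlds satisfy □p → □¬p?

{a, c, d}

a: □p is F, □¬p is F. ✓
b: □p is T, □¬p is F. ✗
c: □p is F, □¬p is F. ✓
d: □p is T, □¬p is T. ✓
e: □p is T, □¬p is F. ✗
f: □p is T, □¬p is F. ✗
g: □p is T, □¬p is F. ✗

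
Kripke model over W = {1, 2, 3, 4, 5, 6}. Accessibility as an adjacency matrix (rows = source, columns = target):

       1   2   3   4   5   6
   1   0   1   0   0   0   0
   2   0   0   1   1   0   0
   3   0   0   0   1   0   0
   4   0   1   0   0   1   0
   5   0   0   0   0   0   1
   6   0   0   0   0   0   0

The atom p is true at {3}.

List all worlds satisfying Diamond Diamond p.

1: successors {2}; Diamond p there: 2:T. ✓
2: successors {3, 4}; Diamond p there: 3:F, 4:F. ✗
3: successors {4}; Diamond p there: 4:F. ✗
4: successors {2, 5}; Diamond p there: 2:T, 5:F. ✓
5: successors {6}; Diamond p there: 6:F. ✗
6: no successors, so Diamond Diamond p fails. ✗

{1, 4}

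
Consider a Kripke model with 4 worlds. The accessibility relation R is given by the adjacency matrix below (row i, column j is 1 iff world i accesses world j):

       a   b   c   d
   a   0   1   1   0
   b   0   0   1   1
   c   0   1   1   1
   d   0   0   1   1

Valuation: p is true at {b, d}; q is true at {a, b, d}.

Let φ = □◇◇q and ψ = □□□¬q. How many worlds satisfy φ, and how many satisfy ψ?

For □◇◇q:
a: successors {b, c}; ◇◇q there: b:T, c:T. ✓
b: successors {c, d}; ◇◇q there: c:T, d:T. ✓
c: successors {b, c, d}; ◇◇q there: b:T, c:T, d:T. ✓
d: successors {c, d}; ◇◇q there: c:T, d:T. ✓
— 4 worlds.
For □□□¬q:
a: successors {b, c}; □□¬q there: b:F, c:F. ✗
b: successors {c, d}; □□¬q there: c:F, d:F. ✗
c: successors {b, c, d}; □□¬q there: b:F, c:F, d:F. ✗
d: successors {c, d}; □□¬q there: c:F, d:F. ✗
— 0 worlds.

4 and 0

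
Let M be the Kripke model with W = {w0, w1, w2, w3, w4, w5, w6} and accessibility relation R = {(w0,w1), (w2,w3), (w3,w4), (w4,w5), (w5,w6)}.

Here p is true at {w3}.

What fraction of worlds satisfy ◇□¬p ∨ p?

w0: ◇□¬p is T, p is F. ✓
w1: ◇□¬p is F, p is F. ✗
w2: ◇□¬p is T, p is F. ✓
w3: ◇□¬p is T, p is T. ✓
w4: ◇□¬p is T, p is F. ✓
w5: ◇□¬p is T, p is F. ✓
w6: ◇□¬p is F, p is F. ✗
That's 5 of 7 worlds, so 5/7.

5/7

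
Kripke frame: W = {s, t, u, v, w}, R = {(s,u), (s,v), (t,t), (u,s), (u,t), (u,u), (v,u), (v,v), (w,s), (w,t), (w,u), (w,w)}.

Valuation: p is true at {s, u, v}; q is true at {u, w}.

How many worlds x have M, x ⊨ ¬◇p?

1

s: ◇p is T. ✗
t: ◇p is F. ✓
u: ◇p is T. ✗
v: ◇p is T. ✗
w: ◇p is T. ✗
Satisfying worlds: {t}.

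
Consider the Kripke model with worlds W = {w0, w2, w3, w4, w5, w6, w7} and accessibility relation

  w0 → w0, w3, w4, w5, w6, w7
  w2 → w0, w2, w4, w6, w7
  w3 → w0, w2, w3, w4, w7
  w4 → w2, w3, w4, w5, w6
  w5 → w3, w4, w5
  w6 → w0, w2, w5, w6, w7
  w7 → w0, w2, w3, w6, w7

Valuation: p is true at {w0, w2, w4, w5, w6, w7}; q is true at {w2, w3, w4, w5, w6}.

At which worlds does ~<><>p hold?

∅

w0: <><>p is T. ✗
w2: <><>p is T. ✗
w3: <><>p is T. ✗
w4: <><>p is T. ✗
w5: <><>p is T. ✗
w6: <><>p is T. ✗
w7: <><>p is T. ✗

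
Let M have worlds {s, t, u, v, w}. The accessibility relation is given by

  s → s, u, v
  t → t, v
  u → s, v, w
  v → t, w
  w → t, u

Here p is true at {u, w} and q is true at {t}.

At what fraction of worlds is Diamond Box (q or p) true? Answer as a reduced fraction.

4/5

s: successors {s, u, v}; Box (q or p) there: s:F, u:F, v:T. ✓
t: successors {t, v}; Box (q or p) there: t:F, v:T. ✓
u: successors {s, v, w}; Box (q or p) there: s:F, v:T, w:T. ✓
v: successors {t, w}; Box (q or p) there: t:F, w:T. ✓
w: successors {t, u}; Box (q or p) there: t:F, u:F. ✗
That's 4 of 5 worlds, so 4/5.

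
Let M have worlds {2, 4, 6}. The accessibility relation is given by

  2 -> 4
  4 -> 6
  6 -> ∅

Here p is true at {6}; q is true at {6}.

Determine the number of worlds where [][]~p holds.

2: successors {4}; []~p there: 4:F. ✗
4: successors {6}; []~p there: 6:T. ✓
6: no successors, so [][]~p holds vacuously. ✓
Satisfying worlds: {4, 6}.

2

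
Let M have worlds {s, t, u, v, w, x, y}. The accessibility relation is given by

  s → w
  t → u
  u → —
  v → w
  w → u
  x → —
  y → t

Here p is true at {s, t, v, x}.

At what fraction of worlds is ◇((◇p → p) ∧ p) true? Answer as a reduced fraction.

s: successors {w}; (◇p → p) ∧ p there: w:F. ✗
t: successors {u}; (◇p → p) ∧ p there: u:F. ✗
u: no successors, so ◇((◇p → p) ∧ p) fails. ✗
v: successors {w}; (◇p → p) ∧ p there: w:F. ✗
w: successors {u}; (◇p → p) ∧ p there: u:F. ✗
x: no successors, so ◇((◇p → p) ∧ p) fails. ✗
y: successors {t}; (◇p → p) ∧ p there: t:T. ✓
That's 1 of 7 worlds, so 1/7.

1/7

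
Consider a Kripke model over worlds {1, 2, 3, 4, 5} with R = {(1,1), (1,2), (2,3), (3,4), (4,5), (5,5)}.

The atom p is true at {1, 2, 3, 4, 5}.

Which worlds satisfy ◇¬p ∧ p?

∅

1: ◇¬p is F, p is T. ✗
2: ◇¬p is F, p is T. ✗
3: ◇¬p is F, p is T. ✗
4: ◇¬p is F, p is T. ✗
5: ◇¬p is F, p is T. ✗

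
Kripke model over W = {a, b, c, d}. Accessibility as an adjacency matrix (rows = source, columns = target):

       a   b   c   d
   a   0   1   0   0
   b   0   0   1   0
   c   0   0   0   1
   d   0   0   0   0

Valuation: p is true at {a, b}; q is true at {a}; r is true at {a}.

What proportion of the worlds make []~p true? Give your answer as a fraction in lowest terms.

a: successors {b}; ~p there: b:F. ✗
b: successors {c}; ~p there: c:T. ✓
c: successors {d}; ~p there: d:T. ✓
d: no successors, so []~p holds vacuously. ✓
That's 3 of 4 worlds, so 3/4.

3/4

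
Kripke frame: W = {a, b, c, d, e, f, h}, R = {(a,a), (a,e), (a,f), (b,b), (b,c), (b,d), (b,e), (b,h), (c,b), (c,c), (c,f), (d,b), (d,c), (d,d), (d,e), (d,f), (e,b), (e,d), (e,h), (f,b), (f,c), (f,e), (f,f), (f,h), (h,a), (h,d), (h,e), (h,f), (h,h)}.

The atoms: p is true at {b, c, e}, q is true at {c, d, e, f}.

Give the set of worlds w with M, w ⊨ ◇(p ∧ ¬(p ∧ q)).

a: successors {a, e, f}; p ∧ ¬(p ∧ q) there: a:F, e:F, f:F. ✗
b: successors {b, c, d, e, h}; p ∧ ¬(p ∧ q) there: b:T, c:F, d:F, e:F, h:F. ✓
c: successors {b, c, f}; p ∧ ¬(p ∧ q) there: b:T, c:F, f:F. ✓
d: successors {b, c, d, e, f}; p ∧ ¬(p ∧ q) there: b:T, c:F, d:F, e:F, f:F. ✓
e: successors {b, d, h}; p ∧ ¬(p ∧ q) there: b:T, d:F, h:F. ✓
f: successors {b, c, e, f, h}; p ∧ ¬(p ∧ q) there: b:T, c:F, e:F, f:F, h:F. ✓
h: successors {a, d, e, f, h}; p ∧ ¬(p ∧ q) there: a:F, d:F, e:F, f:F, h:F. ✗

{b, c, d, e, f}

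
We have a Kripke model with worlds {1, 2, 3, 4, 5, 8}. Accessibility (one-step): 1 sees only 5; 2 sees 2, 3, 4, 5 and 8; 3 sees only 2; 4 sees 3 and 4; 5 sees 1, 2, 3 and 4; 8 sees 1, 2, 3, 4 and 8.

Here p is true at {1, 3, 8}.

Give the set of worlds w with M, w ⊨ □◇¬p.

{1, 2, 3, 4, 5, 8}

1: successors {5}; ◇¬p there: 5:T. ✓
2: successors {2, 3, 4, 5, 8}; ◇¬p there: 2:T, 3:T, 4:T, 5:T, 8:T. ✓
3: successors {2}; ◇¬p there: 2:T. ✓
4: successors {3, 4}; ◇¬p there: 3:T, 4:T. ✓
5: successors {1, 2, 3, 4}; ◇¬p there: 1:T, 2:T, 3:T, 4:T. ✓
8: successors {1, 2, 3, 4, 8}; ◇¬p there: 1:T, 2:T, 3:T, 4:T, 8:T. ✓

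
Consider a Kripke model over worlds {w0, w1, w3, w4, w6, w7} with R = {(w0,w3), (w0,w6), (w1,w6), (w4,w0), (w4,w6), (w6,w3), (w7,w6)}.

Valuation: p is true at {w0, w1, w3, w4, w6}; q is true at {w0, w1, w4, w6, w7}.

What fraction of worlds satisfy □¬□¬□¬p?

w0: successors {w3, w6}; ¬□¬□¬p there: w3:F, w6:T. ✗
w1: successors {w6}; ¬□¬□¬p there: w6:T. ✓
w3: no successors, so □¬□¬□¬p holds vacuously. ✓
w4: successors {w0, w6}; ¬□¬□¬p there: w0:T, w6:T. ✓
w6: successors {w3}; ¬□¬□¬p there: w3:F. ✗
w7: successors {w6}; ¬□¬□¬p there: w6:T. ✓
That's 4 of 6 worlds, so 4/6 = 2/3.

2/3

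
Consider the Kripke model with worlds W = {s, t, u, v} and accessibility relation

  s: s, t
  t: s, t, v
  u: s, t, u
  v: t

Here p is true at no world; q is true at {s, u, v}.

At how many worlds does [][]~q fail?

s: successors {s, t}; []~q there: s:F, t:F. ✗
t: successors {s, t, v}; []~q there: s:F, t:F, v:T. ✗
u: successors {s, t, u}; []~q there: s:F, t:F, u:F. ✗
v: successors {t}; []~q there: t:F. ✗
Satisfying worlds: ∅.
So [][]~q fails at the other 4 worlds.

4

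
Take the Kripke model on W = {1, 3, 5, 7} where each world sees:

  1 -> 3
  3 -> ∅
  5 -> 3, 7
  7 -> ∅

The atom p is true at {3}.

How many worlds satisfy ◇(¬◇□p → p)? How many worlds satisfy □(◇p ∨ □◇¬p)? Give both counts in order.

2 and 4

For ◇(¬◇□p → p):
1: successors {3}; ¬◇□p → p there: 3:T. ✓
3: no successors, so ◇(¬◇□p → p) fails. ✗
5: successors {3, 7}; ¬◇□p → p there: 3:T, 7:F. ✓
7: no successors, so ◇(¬◇□p → p) fails. ✗
— 2 worlds.
For □(◇p ∨ □◇¬p):
1: successors {3}; ◇p ∨ □◇¬p there: 3:T. ✓
3: no successors, so □(◇p ∨ □◇¬p) holds vacuously. ✓
5: successors {3, 7}; ◇p ∨ □◇¬p there: 3:T, 7:T. ✓
7: no successors, so □(◇p ∨ □◇¬p) holds vacuously. ✓
— 4 worlds.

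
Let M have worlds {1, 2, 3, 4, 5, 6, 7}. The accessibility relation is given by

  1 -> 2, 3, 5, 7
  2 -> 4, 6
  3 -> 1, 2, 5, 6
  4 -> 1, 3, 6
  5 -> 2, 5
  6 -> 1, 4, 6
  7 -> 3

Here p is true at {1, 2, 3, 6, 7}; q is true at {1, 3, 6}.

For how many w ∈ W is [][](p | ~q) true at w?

7

1: successors {2, 3, 5, 7}; [](p | ~q) there: 2:T, 3:T, 5:T, 7:T. ✓
2: successors {4, 6}; [](p | ~q) there: 4:T, 6:T. ✓
3: successors {1, 2, 5, 6}; [](p | ~q) there: 1:T, 2:T, 5:T, 6:T. ✓
4: successors {1, 3, 6}; [](p | ~q) there: 1:T, 3:T, 6:T. ✓
5: successors {2, 5}; [](p | ~q) there: 2:T, 5:T. ✓
6: successors {1, 4, 6}; [](p | ~q) there: 1:T, 4:T, 6:T. ✓
7: successors {3}; [](p | ~q) there: 3:T. ✓
Satisfying worlds: {1, 2, 3, 4, 5, 6, 7}.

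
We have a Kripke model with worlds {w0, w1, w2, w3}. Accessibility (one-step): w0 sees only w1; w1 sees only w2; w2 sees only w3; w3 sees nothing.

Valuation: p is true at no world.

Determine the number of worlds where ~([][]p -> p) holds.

w0: [][]p -> p is T. ✗
w1: [][]p -> p is T. ✗
w2: [][]p -> p is F. ✓
w3: [][]p -> p is F. ✓
Satisfying worlds: {w2, w3}.

2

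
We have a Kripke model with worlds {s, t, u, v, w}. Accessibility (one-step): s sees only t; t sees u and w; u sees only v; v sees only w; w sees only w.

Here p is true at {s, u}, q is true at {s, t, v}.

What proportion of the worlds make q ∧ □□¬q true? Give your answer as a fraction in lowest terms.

s: q is T, □□¬q is T. ✓
t: q is T, □□¬q is F. ✗
u: q is F, □□¬q is T. ✗
v: q is T, □□¬q is T. ✓
w: q is F, □□¬q is T. ✗
That's 2 of 5 worlds, so 2/5.

2/5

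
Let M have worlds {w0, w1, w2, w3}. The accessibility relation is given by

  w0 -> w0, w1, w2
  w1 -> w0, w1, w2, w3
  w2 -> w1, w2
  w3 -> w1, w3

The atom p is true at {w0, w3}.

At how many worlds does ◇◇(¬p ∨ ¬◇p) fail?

w0: successors {w0, w1, w2}; ◇(¬p ∨ ¬◇p) there: w0:T, w1:T, w2:T. ✓
w1: successors {w0, w1, w2, w3}; ◇(¬p ∨ ¬◇p) there: w0:T, w1:T, w2:T, w3:T. ✓
w2: successors {w1, w2}; ◇(¬p ∨ ¬◇p) there: w1:T, w2:T. ✓
w3: successors {w1, w3}; ◇(¬p ∨ ¬◇p) there: w1:T, w3:T. ✓
Satisfying worlds: {w0, w1, w2, w3}.
So ◇◇(¬p ∨ ¬◇p) fails at the other 0 worlds.

0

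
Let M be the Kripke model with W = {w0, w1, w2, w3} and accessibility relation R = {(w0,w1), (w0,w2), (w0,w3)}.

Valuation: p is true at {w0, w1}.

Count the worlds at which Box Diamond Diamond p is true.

w0: successors {w1, w2, w3}; Diamond Diamond p there: w1:F, w2:F, w3:F. ✗
w1: no successors, so Box Diamond Diamond p holds vacuously. ✓
w2: no successors, so Box Diamond Diamond p holds vacuously. ✓
w3: no successors, so Box Diamond Diamond p holds vacuously. ✓
Satisfying worlds: {w1, w2, w3}.

3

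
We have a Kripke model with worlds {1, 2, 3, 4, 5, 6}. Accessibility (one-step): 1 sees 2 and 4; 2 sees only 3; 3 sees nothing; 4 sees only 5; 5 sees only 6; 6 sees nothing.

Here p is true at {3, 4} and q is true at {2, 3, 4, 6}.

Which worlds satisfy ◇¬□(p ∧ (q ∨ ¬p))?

{1, 4}

1: successors {2, 4}; ¬□(p ∧ (q ∨ ¬p)) there: 2:F, 4:T. ✓
2: successors {3}; ¬□(p ∧ (q ∨ ¬p)) there: 3:F. ✗
3: no successors, so ◇¬□(p ∧ (q ∨ ¬p)) fails. ✗
4: successors {5}; ¬□(p ∧ (q ∨ ¬p)) there: 5:T. ✓
5: successors {6}; ¬□(p ∧ (q ∨ ¬p)) there: 6:F. ✗
6: no successors, so ◇¬□(p ∧ (q ∨ ¬p)) fails. ✗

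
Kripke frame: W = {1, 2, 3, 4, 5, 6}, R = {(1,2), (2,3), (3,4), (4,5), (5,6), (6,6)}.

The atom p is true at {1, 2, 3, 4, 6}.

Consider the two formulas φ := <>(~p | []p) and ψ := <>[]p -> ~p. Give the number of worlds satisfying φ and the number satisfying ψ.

For <>(~p | []p):
1: successors {2}; ~p | []p there: 2:T. ✓
2: successors {3}; ~p | []p there: 3:T. ✓
3: successors {4}; ~p | []p there: 4:F. ✗
4: successors {5}; ~p | []p there: 5:T. ✓
5: successors {6}; ~p | []p there: 6:T. ✓
6: successors {6}; ~p | []p there: 6:T. ✓
— 5 worlds.
For <>[]p -> ~p:
1: <>[]p is T, ~p is F. ✗
2: <>[]p is T, ~p is F. ✗
3: <>[]p is F, ~p is F. ✓
4: <>[]p is T, ~p is F. ✗
5: <>[]p is T, ~p is T. ✓
6: <>[]p is T, ~p is F. ✗
— 2 worlds.

5 and 2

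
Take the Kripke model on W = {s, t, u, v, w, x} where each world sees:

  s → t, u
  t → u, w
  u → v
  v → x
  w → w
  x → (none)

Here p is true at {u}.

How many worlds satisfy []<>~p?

s: successors {t, u}; <>~p there: t:T, u:T. ✓
t: successors {u, w}; <>~p there: u:T, w:T. ✓
u: successors {v}; <>~p there: v:T. ✓
v: successors {x}; <>~p there: x:F. ✗
w: successors {w}; <>~p there: w:T. ✓
x: no successors, so []<>~p holds vacuously. ✓
Satisfying worlds: {s, t, u, w, x}.

5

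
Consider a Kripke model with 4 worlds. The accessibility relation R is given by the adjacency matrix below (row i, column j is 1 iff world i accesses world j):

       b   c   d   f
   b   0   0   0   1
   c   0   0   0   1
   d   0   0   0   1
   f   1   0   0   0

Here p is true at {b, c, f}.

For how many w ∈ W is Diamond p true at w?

b: successors {f}; p there: f:T. ✓
c: successors {f}; p there: f:T. ✓
d: successors {f}; p there: f:T. ✓
f: successors {b}; p there: b:T. ✓
Satisfying worlds: {b, c, d, f}.

4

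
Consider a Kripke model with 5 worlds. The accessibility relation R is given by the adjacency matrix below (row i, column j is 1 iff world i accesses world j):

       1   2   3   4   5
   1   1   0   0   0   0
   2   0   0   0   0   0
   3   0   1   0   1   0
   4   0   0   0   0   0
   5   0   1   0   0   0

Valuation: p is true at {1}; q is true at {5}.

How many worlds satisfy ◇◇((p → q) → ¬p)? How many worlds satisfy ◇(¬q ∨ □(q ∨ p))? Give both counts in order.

For ◇◇((p → q) → ¬p):
1: successors {1}; ◇((p → q) → ¬p) there: 1:T. ✓
2: no successors, so ◇◇((p → q) → ¬p) fails. ✗
3: successors {2, 4}; ◇((p → q) → ¬p) there: 2:F, 4:F. ✗
4: no successors, so ◇◇((p → q) → ¬p) fails. ✗
5: successors {2}; ◇((p → q) → ¬p) there: 2:F. ✗
— 1 world.
For ◇(¬q ∨ □(q ∨ p)):
1: successors {1}; ¬q ∨ □(q ∨ p) there: 1:T. ✓
2: no successors, so ◇(¬q ∨ □(q ∨ p)) fails. ✗
3: successors {2, 4}; ¬q ∨ □(q ∨ p) there: 2:T, 4:T. ✓
4: no successors, so ◇(¬q ∨ □(q ∨ p)) fails. ✗
5: successors {2}; ¬q ∨ □(q ∨ p) there: 2:T. ✓
— 3 worlds.

1 and 3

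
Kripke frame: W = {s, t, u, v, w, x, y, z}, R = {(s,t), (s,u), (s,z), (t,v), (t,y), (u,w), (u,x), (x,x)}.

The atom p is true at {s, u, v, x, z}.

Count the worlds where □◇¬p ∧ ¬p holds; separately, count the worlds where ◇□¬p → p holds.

2 and 7

For □◇¬p ∧ ¬p:
s: □◇¬p is F, ¬p is F. ✗
t: □◇¬p is F, ¬p is T. ✗
u: □◇¬p is F, ¬p is F. ✗
v: □◇¬p is T, ¬p is F. ✗
w: □◇¬p is T, ¬p is T. ✓
x: □◇¬p is F, ¬p is F. ✗
y: □◇¬p is T, ¬p is T. ✓
z: □◇¬p is T, ¬p is F. ✗
— 2 worlds.
For ◇□¬p → p:
s: ◇□¬p is T, p is T. ✓
t: ◇□¬p is T, p is F. ✗
u: ◇□¬p is T, p is T. ✓
v: ◇□¬p is F, p is T. ✓
w: ◇□¬p is F, p is F. ✓
x: ◇□¬p is F, p is T. ✓
y: ◇□¬p is F, p is F. ✓
z: ◇□¬p is F, p is T. ✓
— 7 worlds.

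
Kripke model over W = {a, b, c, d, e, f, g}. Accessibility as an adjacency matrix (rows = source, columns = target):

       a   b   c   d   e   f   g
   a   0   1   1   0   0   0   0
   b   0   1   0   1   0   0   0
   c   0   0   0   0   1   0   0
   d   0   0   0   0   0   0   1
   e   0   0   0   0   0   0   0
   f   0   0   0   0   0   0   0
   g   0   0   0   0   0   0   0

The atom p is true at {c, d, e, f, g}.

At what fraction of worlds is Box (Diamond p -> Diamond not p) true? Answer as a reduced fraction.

a: successors {b, c}; Diamond p -> Diamond not p there: b:T, c:F. ✗
b: successors {b, d}; Diamond p -> Diamond not p there: b:T, d:F. ✗
c: successors {e}; Diamond p -> Diamond not p there: e:T. ✓
d: successors {g}; Diamond p -> Diamond not p there: g:T. ✓
e: no successors, so Box (Diamond p -> Diamond not p) holds vacuously. ✓
f: no successors, so Box (Diamond p -> Diamond not p) holds vacuously. ✓
g: no successors, so Box (Diamond p -> Diamond not p) holds vacuously. ✓
That's 5 of 7 worlds, so 5/7.

5/7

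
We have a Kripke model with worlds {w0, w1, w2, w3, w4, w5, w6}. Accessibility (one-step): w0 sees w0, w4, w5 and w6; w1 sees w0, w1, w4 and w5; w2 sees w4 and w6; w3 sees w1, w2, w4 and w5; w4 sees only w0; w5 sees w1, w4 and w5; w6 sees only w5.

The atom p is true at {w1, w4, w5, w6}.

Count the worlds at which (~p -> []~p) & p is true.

4

w0: ~p -> []~p is F, p is F. ✗
w1: ~p -> []~p is T, p is T. ✓
w2: ~p -> []~p is F, p is F. ✗
w3: ~p -> []~p is F, p is F. ✗
w4: ~p -> []~p is T, p is T. ✓
w5: ~p -> []~p is T, p is T. ✓
w6: ~p -> []~p is T, p is T. ✓
Satisfying worlds: {w1, w4, w5, w6}.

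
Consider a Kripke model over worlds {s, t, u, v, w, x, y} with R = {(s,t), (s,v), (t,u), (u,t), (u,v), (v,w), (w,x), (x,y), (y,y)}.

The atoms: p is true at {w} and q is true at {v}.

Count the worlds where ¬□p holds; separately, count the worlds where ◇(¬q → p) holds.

6 and 3

For ¬□p:
s: □p is F. ✓
t: □p is F. ✓
u: □p is F. ✓
v: □p is T. ✗
w: □p is F. ✓
x: □p is F. ✓
y: □p is F. ✓
— 6 worlds.
For ◇(¬q → p):
s: successors {t, v}; ¬q → p there: t:F, v:T. ✓
t: successors {u}; ¬q → p there: u:F. ✗
u: successors {t, v}; ¬q → p there: t:F, v:T. ✓
v: successors {w}; ¬q → p there: w:T. ✓
w: successors {x}; ¬q → p there: x:F. ✗
x: successors {y}; ¬q → p there: y:F. ✗
y: successors {y}; ¬q → p there: y:F. ✗
— 3 worlds.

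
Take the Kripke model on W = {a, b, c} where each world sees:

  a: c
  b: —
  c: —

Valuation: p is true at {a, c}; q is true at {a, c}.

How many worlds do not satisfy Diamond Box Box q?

a: successors {c}; Box Box q there: c:T. ✓
b: no successors, so Diamond Box Box q fails. ✗
c: no successors, so Diamond Box Box q fails. ✗
Satisfying worlds: {a}.
So Diamond Box Box q fails at the other 2 worlds.

2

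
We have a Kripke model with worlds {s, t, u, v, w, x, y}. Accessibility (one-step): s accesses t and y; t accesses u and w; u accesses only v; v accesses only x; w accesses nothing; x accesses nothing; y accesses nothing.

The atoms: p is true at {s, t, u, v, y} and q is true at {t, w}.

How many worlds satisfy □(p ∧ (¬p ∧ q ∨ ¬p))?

3

s: successors {t, y}; p ∧ (¬p ∧ q ∨ ¬p) there: t:F, y:F. ✗
t: successors {u, w}; p ∧ (¬p ∧ q ∨ ¬p) there: u:F, w:F. ✗
u: successors {v}; p ∧ (¬p ∧ q ∨ ¬p) there: v:F. ✗
v: successors {x}; p ∧ (¬p ∧ q ∨ ¬p) there: x:F. ✗
w: no successors, so □(p ∧ (¬p ∧ q ∨ ¬p)) holds vacuously. ✓
x: no successors, so □(p ∧ (¬p ∧ q ∨ ¬p)) holds vacuously. ✓
y: no successors, so □(p ∧ (¬p ∧ q ∨ ¬p)) holds vacuously. ✓
Satisfying worlds: {w, x, y}.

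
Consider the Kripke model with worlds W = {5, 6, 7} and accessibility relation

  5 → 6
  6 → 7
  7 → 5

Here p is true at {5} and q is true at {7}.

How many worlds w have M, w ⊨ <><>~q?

2

5: successors {6}; <>~q there: 6:F. ✗
6: successors {7}; <>~q there: 7:T. ✓
7: successors {5}; <>~q there: 5:T. ✓
Satisfying worlds: {6, 7}.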